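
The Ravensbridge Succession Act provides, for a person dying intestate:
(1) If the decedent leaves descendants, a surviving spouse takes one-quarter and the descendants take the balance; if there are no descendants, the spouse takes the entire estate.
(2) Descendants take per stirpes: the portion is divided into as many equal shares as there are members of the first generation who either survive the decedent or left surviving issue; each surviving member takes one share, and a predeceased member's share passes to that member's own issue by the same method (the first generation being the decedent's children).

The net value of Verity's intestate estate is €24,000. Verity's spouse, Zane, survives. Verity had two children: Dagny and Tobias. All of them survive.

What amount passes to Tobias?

Zane takes one-quarter of €24,000 = €6,000. The remaining €18,000 passes to the descendants.
The descendants' portion (€18,000) is divided into 2 shares of €9,000: Dagny and Tobias each take €9,000.

Tobias receives €9,000.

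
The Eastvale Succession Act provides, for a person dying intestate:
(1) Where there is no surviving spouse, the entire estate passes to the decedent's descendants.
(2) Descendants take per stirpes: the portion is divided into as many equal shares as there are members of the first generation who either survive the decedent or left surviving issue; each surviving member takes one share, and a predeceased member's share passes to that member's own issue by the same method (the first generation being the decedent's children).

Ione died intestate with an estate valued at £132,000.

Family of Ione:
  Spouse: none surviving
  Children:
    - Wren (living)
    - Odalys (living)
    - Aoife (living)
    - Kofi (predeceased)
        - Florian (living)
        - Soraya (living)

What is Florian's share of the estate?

The entire £132,000 passes to the descendants.
That amount (£132,000) is divided into 4 shares of £33,000: Wren, Odalys, and Aoife each take £33,000; Kofi's £33,000 share passes to Kofi's issue.
Kofi's share (£33,000) is divided into 2 shares of £16,500: Florian and Soraya each take £16,500.

Florian receives £16,500.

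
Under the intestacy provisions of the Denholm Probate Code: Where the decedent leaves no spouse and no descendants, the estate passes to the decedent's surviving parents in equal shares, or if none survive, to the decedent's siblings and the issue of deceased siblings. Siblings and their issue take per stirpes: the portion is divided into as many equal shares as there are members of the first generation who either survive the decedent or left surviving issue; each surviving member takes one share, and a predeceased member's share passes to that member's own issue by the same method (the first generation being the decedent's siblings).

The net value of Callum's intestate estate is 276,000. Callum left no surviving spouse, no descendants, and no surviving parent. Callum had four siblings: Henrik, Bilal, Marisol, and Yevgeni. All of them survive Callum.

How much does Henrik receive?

Henrik receives 69,000.

The entire 276,000 passes to the siblings and their issue.
That amount (276,000) is divided into 4 shares of 69,000: Henrik, Bilal, Marisol, and Yevgeni each take 69,000.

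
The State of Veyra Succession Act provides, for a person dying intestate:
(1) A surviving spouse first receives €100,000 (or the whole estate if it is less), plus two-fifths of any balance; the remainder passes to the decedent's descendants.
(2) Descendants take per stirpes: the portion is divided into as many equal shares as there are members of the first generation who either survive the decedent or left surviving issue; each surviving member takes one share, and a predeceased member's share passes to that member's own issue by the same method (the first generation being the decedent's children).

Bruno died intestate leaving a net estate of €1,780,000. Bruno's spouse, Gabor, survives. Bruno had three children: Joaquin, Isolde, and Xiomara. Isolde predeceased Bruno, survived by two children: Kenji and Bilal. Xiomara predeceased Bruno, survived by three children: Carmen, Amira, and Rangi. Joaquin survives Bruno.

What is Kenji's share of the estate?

Kenji receives €168,000.

Gabor first takes €100,000, leaving a balance of €1,680,000. Gabor then takes two-fifths of the balance (€672,000), for a total of €772,000. The remaining €1,008,000 passes to the descendants.
The descendants' portion (€1,008,000) is divided into 3 shares of €336,000: Joaquin takes €336,000; Isolde's €336,000 share passes to Isolde's issue; Xiomara's €336,000 share passes to Xiomara's issue.
Isolde's share (€336,000) is divided into 2 shares of €168,000: Kenji and Bilal each take €168,000.
Xiomara's share (€336,000) is divided into 3 shares of €112,000: Carmen, Amira, and Rangi each take €112,000.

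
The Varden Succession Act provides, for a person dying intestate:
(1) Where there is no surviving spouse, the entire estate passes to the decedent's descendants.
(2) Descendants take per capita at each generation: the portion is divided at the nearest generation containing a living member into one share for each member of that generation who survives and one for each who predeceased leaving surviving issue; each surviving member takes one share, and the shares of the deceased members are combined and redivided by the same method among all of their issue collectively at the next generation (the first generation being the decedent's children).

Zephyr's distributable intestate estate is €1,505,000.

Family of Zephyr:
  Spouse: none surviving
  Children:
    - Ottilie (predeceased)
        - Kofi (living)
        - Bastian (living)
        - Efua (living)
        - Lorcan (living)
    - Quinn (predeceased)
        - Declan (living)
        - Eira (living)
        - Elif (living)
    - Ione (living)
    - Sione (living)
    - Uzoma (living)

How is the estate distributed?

Kofi: €86,000; Bastian: €86,000; Efua: €86,000; Lorcan: €86,000; Declan: €86,000; Eira: €86,000; Elif: €86,000; Ione: €301,000; Sione: €301,000; Uzoma: €301,000

The entire €1,505,000 passes to the descendants.
That amount (€1,505,000) is divided at the children's generation into 5 shares of €301,000. Ione, Sione, and Uzoma each take €301,000. The 2 shares of the deceased (Ottilie and Quinn) are combined into a pool of €602,000.
That pool (€602,000) is divided at the grandchildren's generation equally among Kofi, Bastian, Efua, Lorcan, Declan, Eira, and Elif: €86,000 each.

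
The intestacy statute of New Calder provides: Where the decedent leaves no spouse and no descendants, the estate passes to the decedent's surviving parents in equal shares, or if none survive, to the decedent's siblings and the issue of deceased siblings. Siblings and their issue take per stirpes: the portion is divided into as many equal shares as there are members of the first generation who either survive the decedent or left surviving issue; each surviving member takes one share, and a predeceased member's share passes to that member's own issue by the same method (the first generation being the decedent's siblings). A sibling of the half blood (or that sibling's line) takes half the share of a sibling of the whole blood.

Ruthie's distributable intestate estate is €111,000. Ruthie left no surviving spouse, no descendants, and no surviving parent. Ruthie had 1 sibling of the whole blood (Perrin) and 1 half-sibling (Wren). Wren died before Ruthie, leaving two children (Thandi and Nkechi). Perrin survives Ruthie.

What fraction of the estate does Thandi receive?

Thandi receives 1/6 of the estate.

The entire €111,000 passes to the siblings and their issue.
Counting each half-blood sibling's line as half a unit, there are 3/2 units in €111,000, so one unit is €74,000. Whole-blood lines (Perrin) take €74,000 each; half-blood lines (Wren) take €37,000 each.
Wren's share (€37,000) is divided into 2 shares of €18,500: Thandi and Nkechi each take €18,500.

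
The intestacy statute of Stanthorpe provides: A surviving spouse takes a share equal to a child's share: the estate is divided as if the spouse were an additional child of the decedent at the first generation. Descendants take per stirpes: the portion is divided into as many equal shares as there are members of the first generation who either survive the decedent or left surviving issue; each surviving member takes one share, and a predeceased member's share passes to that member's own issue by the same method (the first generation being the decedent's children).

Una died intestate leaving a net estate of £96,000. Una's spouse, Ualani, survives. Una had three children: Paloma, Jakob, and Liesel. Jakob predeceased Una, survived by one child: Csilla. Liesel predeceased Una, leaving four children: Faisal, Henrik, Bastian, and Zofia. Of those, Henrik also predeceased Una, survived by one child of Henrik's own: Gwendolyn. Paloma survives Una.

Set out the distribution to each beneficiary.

The spouse counts as an additional share at the children's level, so there are 4 primary shares of £24,000. Ualani takes one such share (£24,000).
The children's combined portion (£72,000) is divided into 3 shares of £24,000: Paloma takes £24,000; Jakob's £24,000 share passes to Jakob's issue; Liesel's £24,000 share passes to Liesel's issue.
Jakob's share (£24,000) passes entirely to Csilla.
Liesel's share (£24,000) is divided into 4 shares of £6,000: Faisal, Bastian, and Zofia each take £6,000; Henrik's £6,000 share passes to Henrik's issue.
Henrik's share (£6,000) passes entirely to Gwendolyn.

Ualani: £24,000; Paloma: £24,000; Csilla: £24,000; Faisal: £6,000; Gwendolyn: £6,000; Bastian: £6,000; Zofia: £6,000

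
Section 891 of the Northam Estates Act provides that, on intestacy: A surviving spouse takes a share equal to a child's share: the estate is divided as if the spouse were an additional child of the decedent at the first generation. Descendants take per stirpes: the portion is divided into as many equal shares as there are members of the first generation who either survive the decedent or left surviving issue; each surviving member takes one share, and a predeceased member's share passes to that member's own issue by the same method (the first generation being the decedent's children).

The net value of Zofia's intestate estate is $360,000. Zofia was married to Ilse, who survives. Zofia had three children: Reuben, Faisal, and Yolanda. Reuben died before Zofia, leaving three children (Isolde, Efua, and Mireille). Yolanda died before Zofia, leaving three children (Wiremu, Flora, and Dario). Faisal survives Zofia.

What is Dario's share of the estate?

The spouse counts as an additional share at the children's level, so there are 4 primary shares of $90,000. Ilse takes one such share ($90,000).
The children's combined portion ($270,000) is divided into 3 shares of $90,000: Faisal takes $90,000; Reuben's $90,000 share passes to Reuben's issue; Yolanda's $90,000 share passes to Yolanda's issue.
Reuben's share ($90,000) is divided into 3 shares of $30,000: Isolde, Efua, and Mireille each take $30,000.
Yolanda's share ($90,000) is divided into 3 shares of $30,000: Wiremu, Flora, and Dario each take $30,000.

Dario receives $30,000.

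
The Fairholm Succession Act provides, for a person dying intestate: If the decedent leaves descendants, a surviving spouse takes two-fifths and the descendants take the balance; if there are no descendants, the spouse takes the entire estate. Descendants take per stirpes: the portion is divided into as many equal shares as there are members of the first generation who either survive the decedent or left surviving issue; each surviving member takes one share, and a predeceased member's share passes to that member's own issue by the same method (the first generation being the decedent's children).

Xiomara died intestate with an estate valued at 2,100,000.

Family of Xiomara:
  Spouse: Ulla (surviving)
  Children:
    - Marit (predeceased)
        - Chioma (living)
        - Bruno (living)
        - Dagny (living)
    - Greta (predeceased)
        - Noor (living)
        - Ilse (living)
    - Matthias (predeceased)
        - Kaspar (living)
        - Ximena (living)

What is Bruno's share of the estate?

Ulla takes two-fifths of 2,100,000 = 840,000. The remaining 1,260,000 passes to the descendants.
The descendants' portion (1,260,000) is divided into 3 shares of 420,000: Marit's 420,000 share passes to Marit's issue; Greta's 420,000 share passes to Greta's issue; Matthias's 420,000 share passes to Matthias's issue.
Marit's share (420,000) is divided into 3 shares of 140,000: Chioma, Bruno, and Dagny each take 140,000.
Greta's share (420,000) is divided into 2 shares of 210,000: Noor and Ilse each take 210,000.
Matthias's share (420,000) is divided into 2 shares of 210,000: Kaspar and Ximena each take 210,000.

Bruno receives 140,000.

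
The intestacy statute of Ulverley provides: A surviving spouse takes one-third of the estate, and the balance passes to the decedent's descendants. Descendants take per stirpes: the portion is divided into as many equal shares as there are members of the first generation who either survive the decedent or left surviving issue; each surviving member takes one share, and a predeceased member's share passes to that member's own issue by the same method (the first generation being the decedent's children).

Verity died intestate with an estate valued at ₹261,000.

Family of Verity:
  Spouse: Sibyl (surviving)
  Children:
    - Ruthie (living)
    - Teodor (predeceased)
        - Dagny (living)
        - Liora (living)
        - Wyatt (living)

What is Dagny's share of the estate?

Dagny receives ₹29,000.

Sibyl takes one-third of ₹261,000 = ₹87,000. The remaining ₹174,000 passes to the descendants.
The descendants' portion (₹174,000) is divided into 2 shares of ₹87,000: Ruthie takes ₹87,000; Teodor's ₹87,000 share passes to Teodor's issue.
Teodor's share (₹87,000) is divided into 3 shares of ₹29,000: Dagny, Liora, and Wyatt each take ₹29,000.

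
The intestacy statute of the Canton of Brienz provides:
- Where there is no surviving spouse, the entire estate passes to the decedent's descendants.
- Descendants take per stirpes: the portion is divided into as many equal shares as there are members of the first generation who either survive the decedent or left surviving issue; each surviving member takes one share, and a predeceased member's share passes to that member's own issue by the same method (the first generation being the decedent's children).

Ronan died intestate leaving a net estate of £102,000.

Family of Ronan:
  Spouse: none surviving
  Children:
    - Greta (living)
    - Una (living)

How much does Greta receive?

The entire £102,000 passes to the descendants.
That amount (£102,000) is divided into 2 shares of £51,000: Greta and Una each take £51,000.

Greta receives £51,000.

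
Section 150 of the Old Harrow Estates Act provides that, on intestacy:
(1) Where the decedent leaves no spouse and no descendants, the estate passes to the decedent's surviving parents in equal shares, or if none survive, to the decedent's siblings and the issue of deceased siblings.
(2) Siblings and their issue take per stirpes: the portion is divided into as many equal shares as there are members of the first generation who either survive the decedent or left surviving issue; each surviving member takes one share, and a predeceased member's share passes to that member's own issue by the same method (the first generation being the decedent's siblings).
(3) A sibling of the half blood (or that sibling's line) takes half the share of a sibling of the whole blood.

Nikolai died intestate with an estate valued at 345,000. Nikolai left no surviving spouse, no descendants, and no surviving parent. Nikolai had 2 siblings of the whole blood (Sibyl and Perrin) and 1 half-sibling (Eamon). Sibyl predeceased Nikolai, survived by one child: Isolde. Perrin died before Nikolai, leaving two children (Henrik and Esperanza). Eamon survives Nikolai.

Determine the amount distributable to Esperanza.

The entire 345,000 passes to the siblings and their issue.
Counting each half-blood sibling's line as half a unit, there are 5/2 units in 345,000, so one unit is 138,000. Whole-blood lines (Sibyl and Perrin) take 138,000 each; half-blood lines (Eamon) take 69,000 each.
Sibyl's share (138,000) passes entirely to Isolde.
Perrin's share (138,000) is divided into 2 shares of 69,000: Henrik and Esperanza each take 69,000.

Esperanza receives 69,000.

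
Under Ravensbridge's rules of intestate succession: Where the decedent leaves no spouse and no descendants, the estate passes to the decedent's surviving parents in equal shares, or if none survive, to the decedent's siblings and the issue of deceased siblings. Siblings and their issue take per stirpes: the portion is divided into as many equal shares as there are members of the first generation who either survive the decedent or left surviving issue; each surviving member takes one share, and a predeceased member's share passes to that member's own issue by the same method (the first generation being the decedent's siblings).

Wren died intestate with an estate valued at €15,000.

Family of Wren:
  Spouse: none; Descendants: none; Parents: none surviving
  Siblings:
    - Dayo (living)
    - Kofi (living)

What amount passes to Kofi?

Kofi receives €7,500.

The entire €15,000 passes to the siblings and their issue.
That amount (€15,000) is divided into 2 shares of €7,500: Dayo and Kofi each take €7,500.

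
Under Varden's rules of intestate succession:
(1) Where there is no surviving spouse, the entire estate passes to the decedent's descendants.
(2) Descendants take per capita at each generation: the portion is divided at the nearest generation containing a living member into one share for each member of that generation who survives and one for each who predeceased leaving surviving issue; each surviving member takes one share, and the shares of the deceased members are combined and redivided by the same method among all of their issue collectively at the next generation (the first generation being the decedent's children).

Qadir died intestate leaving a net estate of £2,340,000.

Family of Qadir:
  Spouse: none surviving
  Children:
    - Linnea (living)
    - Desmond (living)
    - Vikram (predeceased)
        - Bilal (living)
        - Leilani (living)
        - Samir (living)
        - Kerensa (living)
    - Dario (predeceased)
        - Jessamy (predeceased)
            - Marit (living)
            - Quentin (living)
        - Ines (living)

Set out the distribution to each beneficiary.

The entire £2,340,000 passes to the descendants.
That amount (£2,340,000) is divided at the children's generation into 4 shares of £585,000. Linnea and Desmond each take £585,000. The 2 shares of the deceased (Vikram and Dario) are combined into a pool of £1,170,000.
That pool (£1,170,000) is divided at the grandchildren's generation into 6 shares of £195,000. Bilal, Leilani, Samir, Kerensa, and Ines each take £195,000. The remaining share for the deceased Jessamy (£195,000) is carried to the next generation.
That pool (£195,000) is divided at the great-grandchildren's generation equally among Marit and Quentin: £97,500 each.

Linnea: £585,000; Desmond: £585,000; Bilal: £195,000; Leilani: £195,000; Samir: £195,000; Kerensa: £195,000; Marit: £97,500; Quentin: £97,500; Ines: £195,000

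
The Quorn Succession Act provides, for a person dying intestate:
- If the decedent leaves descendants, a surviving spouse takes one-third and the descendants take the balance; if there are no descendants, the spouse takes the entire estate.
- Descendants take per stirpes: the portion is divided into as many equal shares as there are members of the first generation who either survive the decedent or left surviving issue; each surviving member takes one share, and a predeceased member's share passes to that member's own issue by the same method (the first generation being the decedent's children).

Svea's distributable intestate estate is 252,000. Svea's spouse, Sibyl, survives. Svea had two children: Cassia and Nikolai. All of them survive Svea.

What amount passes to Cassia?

Sibyl takes one-third of 252,000 = 84,000. The remaining 168,000 passes to the descendants.
The descendants' portion (168,000) is divided into 2 shares of 84,000: Cassia and Nikolai each take 84,000.

Cassia receives 84,000.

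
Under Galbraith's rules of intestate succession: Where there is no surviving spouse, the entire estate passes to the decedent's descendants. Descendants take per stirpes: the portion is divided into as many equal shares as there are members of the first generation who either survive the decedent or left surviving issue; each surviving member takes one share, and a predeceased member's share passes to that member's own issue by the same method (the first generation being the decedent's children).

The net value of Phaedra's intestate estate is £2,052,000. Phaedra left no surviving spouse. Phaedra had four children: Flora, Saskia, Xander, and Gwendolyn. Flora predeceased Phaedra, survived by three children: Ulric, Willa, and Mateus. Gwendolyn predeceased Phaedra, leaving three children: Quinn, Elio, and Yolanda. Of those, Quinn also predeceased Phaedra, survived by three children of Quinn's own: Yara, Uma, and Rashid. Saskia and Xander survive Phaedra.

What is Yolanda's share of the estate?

The entire £2,052,000 passes to the descendants.
That amount (£2,052,000) is divided into 4 shares of £513,000: Saskia and Xander each take £513,000; Flora's £513,000 share passes to Flora's issue; Gwendolyn's £513,000 share passes to Gwendolyn's issue.
Flora's share (£513,000) is divided into 3 shares of £171,000: Ulric, Willa, and Mateus each take £171,000.
Gwendolyn's share (£513,000) is divided into 3 shares of £171,000: Elio and Yolanda each take £171,000; Quinn's £171,000 share passes to Quinn's issue.
Quinn's share (£171,000) is divided into 3 shares of £57,000: Yara, Uma, and Rashid each take £57,000.

Yolanda receives £171,000.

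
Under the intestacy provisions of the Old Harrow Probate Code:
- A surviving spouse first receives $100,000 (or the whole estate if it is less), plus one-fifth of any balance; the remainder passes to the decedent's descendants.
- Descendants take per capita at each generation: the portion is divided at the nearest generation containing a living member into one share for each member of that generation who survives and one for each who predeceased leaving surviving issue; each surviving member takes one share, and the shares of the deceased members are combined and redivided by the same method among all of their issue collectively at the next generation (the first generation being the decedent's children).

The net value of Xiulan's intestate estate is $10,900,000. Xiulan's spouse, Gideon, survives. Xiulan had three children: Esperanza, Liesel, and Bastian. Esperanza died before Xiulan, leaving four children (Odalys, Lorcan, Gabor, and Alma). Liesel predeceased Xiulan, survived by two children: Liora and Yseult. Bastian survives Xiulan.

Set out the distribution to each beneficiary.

Gideon first takes $100,000, leaving a balance of $10,800,000. Gideon then takes one-fifth of the balance ($2,160,000), for a total of $2,260,000. The remaining $8,640,000 passes to the descendants.
The descendants' portion ($8,640,000) is divided at the children's generation into 3 shares of $2,880,000. Bastian takes $2,880,000. The 2 shares of the deceased (Esperanza and Liesel) are combined into a pool of $5,760,000.
That pool ($5,760,000) is divided at the grandchildren's generation equally among Odalys, Lorcan, Gabor, Alma, Liora, and Yseult: $960,000 each.

Gideon: $2,260,000; Odalys: $960,000; Lorcan: $960,000; Gabor: $960,000; Alma: $960,000; Liora: $960,000; Yseult: $960,000; Bastian: $2,880,000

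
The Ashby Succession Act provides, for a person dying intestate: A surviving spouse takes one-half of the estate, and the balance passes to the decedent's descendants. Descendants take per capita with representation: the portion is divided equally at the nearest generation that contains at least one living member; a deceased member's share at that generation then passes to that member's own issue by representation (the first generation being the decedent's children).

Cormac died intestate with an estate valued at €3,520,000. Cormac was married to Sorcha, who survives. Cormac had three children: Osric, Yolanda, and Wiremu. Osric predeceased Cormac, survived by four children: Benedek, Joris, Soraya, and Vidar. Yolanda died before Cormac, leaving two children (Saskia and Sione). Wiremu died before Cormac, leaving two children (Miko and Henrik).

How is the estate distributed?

Sorcha takes one-half of €3,520,000 = €1,760,000. The remaining €1,760,000 passes to the descendants.
No child survives, so the initial division is made at the grandchildren's generation.
The descendants' portion (€1,760,000) is divided into 8 shares of €220,000: Benedek, Joris, Soraya, Vidar, Saskia, Sione, Miko, and Henrik each take €220,000.

Sorcha: €1,760,000; Benedek: €220,000; Joris: €220,000; Soraya: €220,000; Vidar: €220,000; Saskia: €220,000; Sione: €220,000; Miko: €220,000; Henrik: €220,000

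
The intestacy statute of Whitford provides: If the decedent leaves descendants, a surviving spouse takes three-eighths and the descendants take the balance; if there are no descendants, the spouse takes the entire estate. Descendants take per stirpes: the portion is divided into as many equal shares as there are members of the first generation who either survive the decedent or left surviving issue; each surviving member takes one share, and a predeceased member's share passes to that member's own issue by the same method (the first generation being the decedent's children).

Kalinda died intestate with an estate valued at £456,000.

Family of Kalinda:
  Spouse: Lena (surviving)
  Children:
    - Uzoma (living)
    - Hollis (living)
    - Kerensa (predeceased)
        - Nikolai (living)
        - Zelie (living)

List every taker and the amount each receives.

Lena takes three-eighths of £456,000 = £171,000. The remaining £285,000 passes to the descendants.
The descendants' portion (£285,000) is divided into 3 shares of £95,000: Uzoma and Hollis each take £95,000; Kerensa's £95,000 share passes to Kerensa's issue.
Kerensa's share (£95,000) is divided into 2 shares of £47,500: Nikolai and Zelie each take £47,500.

Lena: £171,000; Uzoma: £95,000; Hollis: £95,000; Nikolai: £47,500; Zelie: £47,500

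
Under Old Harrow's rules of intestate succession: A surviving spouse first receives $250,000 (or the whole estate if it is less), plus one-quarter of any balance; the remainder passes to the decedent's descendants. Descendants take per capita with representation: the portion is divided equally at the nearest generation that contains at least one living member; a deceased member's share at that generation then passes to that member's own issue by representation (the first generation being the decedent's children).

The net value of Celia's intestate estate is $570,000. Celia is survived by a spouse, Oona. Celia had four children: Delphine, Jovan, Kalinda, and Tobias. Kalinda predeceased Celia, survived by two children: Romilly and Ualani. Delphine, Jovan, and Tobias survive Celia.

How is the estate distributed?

Oona: $330,000; Delphine: $60,000; Jovan: $60,000; Romilly: $30,000; Ualani: $30,000; Tobias: $60,000

Oona first takes $250,000, leaving a balance of $320,000. Oona then takes one-quarter of the balance ($80,000), for a total of $330,000. The remaining $240,000 passes to the descendants.
The descendants' portion ($240,000) is divided into 4 shares of $60,000: Delphine, Jovan, and Tobias each take $60,000; Kalinda's $60,000 share passes to Kalinda's issue.
Kalinda's share ($60,000) is divided into 2 shares of $30,000: Romilly and Ualani each take $30,000.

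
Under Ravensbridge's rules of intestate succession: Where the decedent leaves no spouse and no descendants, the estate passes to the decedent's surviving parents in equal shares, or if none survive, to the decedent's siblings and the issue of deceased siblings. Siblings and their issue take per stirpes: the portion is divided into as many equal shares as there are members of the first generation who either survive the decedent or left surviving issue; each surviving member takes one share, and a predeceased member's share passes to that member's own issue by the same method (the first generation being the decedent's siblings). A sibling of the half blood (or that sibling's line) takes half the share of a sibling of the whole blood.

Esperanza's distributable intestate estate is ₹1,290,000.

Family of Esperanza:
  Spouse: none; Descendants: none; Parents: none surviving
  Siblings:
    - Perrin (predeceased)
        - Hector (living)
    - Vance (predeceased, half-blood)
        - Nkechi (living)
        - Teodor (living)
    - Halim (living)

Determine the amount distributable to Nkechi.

Nkechi receives ₹129,000.

The entire ₹1,290,000 passes to the siblings and their issue.
Counting each half-blood sibling's line as half a unit, there are 5/2 units in ₹1,290,000, so one unit is ₹516,000. Whole-blood lines (Perrin and Halim) take ₹516,000 each; half-blood lines (Vance) take ₹258,000 each.
Perrin's share (₹516,000) passes entirely to Hector.
Vance's share (₹258,000) is divided into 2 shares of ₹129,000: Nkechi and Teodor each take ₹129,000.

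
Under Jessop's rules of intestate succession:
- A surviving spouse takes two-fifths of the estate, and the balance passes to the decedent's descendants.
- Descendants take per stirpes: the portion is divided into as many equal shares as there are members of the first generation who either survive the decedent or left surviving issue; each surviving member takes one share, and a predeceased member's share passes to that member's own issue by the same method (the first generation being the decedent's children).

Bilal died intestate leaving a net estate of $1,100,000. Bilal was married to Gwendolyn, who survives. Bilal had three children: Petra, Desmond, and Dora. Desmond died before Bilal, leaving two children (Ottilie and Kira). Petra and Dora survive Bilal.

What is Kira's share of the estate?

Gwendolyn takes two-fifths of $1,100,000 = $440,000. The remaining $660,000 passes to the descendants.
The descendants' portion ($660,000) is divided into 3 shares of $220,000: Petra and Dora each take $220,000; Desmond's $220,000 share passes to Desmond's issue.
Desmond's share ($220,000) is divided into 2 shares of $110,000: Ottilie and Kira each take $110,000.

Kira receives $110,000.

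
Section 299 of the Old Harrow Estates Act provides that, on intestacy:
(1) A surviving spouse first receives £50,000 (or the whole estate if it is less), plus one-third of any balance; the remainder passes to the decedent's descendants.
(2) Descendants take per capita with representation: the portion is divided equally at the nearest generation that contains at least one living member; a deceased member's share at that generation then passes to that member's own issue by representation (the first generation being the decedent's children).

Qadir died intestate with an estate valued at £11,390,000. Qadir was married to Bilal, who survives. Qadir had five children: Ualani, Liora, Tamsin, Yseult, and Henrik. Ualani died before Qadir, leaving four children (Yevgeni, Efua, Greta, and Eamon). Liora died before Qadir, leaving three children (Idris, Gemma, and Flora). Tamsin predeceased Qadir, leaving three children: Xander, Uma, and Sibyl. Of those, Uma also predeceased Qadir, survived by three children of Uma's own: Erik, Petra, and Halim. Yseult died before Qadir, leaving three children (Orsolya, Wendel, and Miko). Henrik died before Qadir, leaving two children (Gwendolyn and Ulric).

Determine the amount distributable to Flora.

Bilal first takes £50,000, leaving a balance of £11,340,000. Bilal then takes one-third of the balance (£3,780,000), for a total of £3,830,000. The remaining £7,560,000 passes to the descendants.
No child survives, so the initial division is made at the grandchildren's generation.
The descendants' portion (£7,560,000) is divided into 15 shares of £504,000: Yevgeni, Efua, Greta, Eamon, Idris, Gemma, Flora, Xander, Sibyl, Orsolya, Wendel, Miko, Gwendolyn, and Ulric each take £504,000; Uma's £504,000 share passes to Uma's issue.
Uma's share (£504,000) is divided into 3 shares of £168,000: Erik, Petra, and Halim each take £168,000.

Flora receives £504,000.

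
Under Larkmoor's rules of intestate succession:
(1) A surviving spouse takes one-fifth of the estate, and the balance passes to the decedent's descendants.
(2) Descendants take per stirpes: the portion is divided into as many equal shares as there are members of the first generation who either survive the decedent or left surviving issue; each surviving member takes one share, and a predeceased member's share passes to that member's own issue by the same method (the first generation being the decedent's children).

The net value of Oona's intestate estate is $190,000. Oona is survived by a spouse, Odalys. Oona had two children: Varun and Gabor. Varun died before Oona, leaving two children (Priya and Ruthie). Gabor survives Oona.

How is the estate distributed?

Odalys takes one-fifth of $190,000 = $38,000. The remaining $152,000 passes to the descendants.
The descendants' portion ($152,000) is divided into 2 shares of $76,000: Gabor takes $76,000; Varun's $76,000 share passes to Varun's issue.
Varun's share ($76,000) is divided into 2 shares of $38,000: Priya and Ruthie each take $38,000.

Odalys: $38,000; Priya: $38,000; Ruthie: $38,000; Gabor: $76,000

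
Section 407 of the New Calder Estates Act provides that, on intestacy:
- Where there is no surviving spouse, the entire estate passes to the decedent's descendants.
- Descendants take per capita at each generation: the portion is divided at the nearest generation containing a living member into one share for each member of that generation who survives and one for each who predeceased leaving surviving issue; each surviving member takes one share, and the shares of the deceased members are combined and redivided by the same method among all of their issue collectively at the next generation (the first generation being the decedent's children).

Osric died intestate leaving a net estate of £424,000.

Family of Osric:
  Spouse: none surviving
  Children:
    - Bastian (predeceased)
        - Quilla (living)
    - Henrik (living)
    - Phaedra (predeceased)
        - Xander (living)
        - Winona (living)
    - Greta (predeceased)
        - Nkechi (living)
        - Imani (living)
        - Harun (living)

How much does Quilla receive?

Quilla receives £53,000.

The entire £424,000 passes to the descendants.
That amount (£424,000) is divided at the children's generation into 4 shares of £106,000. Henrik takes £106,000. The 3 shares of the deceased (Bastian, Phaedra, and Greta) are combined into a pool of £318,000.
That pool (£318,000) is divided at the grandchildren's generation equally among Quilla, Xander, Winona, Nkechi, Imani, and Harun: £53,000 each.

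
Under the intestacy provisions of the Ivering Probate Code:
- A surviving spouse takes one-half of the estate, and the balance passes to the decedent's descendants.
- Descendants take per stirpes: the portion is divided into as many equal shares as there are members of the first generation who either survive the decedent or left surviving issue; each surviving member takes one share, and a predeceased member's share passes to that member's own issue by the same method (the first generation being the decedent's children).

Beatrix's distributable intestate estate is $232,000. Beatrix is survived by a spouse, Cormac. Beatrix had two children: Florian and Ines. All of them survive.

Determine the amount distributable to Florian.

Florian receives $58,000.

Cormac takes one-half of $232,000 = $116,000. The remaining $116,000 passes to the descendants.
The descendants' portion ($116,000) is divided into 2 shares of $58,000: Florian and Ines each take $58,000.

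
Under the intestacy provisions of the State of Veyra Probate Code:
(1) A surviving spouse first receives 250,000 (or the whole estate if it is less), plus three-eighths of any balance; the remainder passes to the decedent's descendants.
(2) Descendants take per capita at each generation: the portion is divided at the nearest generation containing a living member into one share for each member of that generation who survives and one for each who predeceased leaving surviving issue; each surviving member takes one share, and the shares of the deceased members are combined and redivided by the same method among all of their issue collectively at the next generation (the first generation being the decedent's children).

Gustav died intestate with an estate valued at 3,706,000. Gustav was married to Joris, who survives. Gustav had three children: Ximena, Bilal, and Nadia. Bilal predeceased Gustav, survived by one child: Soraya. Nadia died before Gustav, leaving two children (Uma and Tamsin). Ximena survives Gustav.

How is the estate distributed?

Joris: 1,546,000; Ximena: 720,000; Soraya: 480,000; Uma: 480,000; Tamsin: 480,000

Joris first takes 250,000, leaving a balance of 3,456,000. Joris then takes three-eighths of the balance (1,296,000), for a total of 1,546,000. The remaining 2,160,000 passes to the descendants.
The descendants' portion (2,160,000) is divided at the children's generation into 3 shares of 720,000. Ximena takes 720,000. The 2 shares of the deceased (Bilal and Nadia) are combined into a pool of 1,440,000.
That pool (1,440,000) is divided at the grandchildren's generation equally among Soraya, Uma, and Tamsin: 480,000 each.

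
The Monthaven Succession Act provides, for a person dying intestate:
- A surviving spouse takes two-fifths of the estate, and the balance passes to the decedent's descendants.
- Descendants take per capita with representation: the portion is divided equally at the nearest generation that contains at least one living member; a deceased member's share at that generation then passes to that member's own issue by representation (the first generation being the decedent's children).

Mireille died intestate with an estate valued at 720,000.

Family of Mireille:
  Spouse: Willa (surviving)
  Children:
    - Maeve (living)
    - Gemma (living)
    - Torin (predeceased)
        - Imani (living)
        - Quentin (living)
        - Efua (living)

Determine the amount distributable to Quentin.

Quentin receives 48,000.

Willa takes two-fifths of 720,000 = 288,000. The remaining 432,000 passes to the descendants.
The descendants' portion (432,000) is divided into 3 shares of 144,000: Maeve and Gemma each take 144,000; Torin's 144,000 share passes to Torin's issue.
Torin's share (144,000) is divided into 3 shares of 48,000: Imani, Quentin, and Efua each take 48,000.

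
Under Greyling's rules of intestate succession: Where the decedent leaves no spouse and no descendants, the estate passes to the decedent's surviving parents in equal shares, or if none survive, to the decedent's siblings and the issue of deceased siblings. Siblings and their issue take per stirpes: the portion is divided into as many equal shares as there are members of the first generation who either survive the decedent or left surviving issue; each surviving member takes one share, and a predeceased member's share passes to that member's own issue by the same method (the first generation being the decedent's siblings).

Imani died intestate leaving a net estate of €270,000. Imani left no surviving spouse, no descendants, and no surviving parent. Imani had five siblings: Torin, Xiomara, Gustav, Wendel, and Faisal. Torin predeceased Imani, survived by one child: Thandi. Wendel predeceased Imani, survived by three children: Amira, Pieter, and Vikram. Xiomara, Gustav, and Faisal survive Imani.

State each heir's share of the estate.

The entire €270,000 passes to the siblings and their issue.
That amount (€270,000) is divided into 5 shares of €54,000: Xiomara, Gustav, and Faisal each take €54,000; Torin's €54,000 share passes to Torin's issue; Wendel's €54,000 share passes to Wendel's issue.
Torin's share (€54,000) passes entirely to Thandi.
Wendel's share (€54,000) is divided into 3 shares of €18,000: Amira, Pieter, and Vikram each take €18,000.

Thandi: €54,000; Xiomara: €54,000; Gustav: €54,000; Amira: €18,000; Pieter: €18,000; Vikram: €18,000; Faisal: €54,000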